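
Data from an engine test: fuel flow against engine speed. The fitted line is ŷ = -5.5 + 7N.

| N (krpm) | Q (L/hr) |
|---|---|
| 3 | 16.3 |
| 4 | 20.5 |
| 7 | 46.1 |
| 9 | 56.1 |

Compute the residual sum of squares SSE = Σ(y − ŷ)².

N=3: ŷ = -5.5 + 7·3 = 15.5; e = 16.3 − 15.5 = 0.8
N=4: ŷ = -5.5 + 7·4 = 22.5; e = 20.5 − 22.5 = -2
N=7: ŷ = -5.5 + 7·7 = 43.5; e = 46.1 − 43.5 = 2.6
N=9: ŷ = -5.5 + 7·9 = 57.5; e = 56.1 − 57.5 = -1.4
SSE = 0.64 + 4 + 6.76 + 1.96 = 13.36

SSE = 13.36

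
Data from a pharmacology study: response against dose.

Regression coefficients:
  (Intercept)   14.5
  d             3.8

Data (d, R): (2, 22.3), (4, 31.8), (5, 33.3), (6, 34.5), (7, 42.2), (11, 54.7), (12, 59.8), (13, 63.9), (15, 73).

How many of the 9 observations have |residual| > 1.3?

4

d=2: ŷ = 14.5 + 3.8·2 = 22.1; e = 22.3 − 22.1 = 0.2
d=4: ŷ = 14.5 + 3.8·4 = 29.7; e = 31.8 − 29.7 = 2.1
d=5: ŷ = 14.5 + 3.8·5 = 33.5; e = 33.3 − 33.5 = -0.2
d=6: ŷ = 14.5 + 3.8·6 = 37.3; e = 34.5 − 37.3 = -2.8
d=7: ŷ = 14.5 + 3.8·7 = 41.1; e = 42.2 − 41.1 = 1.1
d=11: ŷ = 14.5 + 3.8·11 = 56.3; e = 54.7 − 56.3 = -1.6
d=12: ŷ = 14.5 + 3.8·12 = 60.1; e = 59.8 − 60.1 = -0.3
d=13: ŷ = 14.5 + 3.8·13 = 63.9; e = 63.9 − 63.9 = 0
d=15: ŷ = 14.5 + 3.8·15 = 71.5; e = 73 − 71.5 = 1.5
|e| > 1.3: d=4 (|e|=2.1), d=6 (|e|=2.8), d=11 (|e|=1.6), d=15 (|e|=1.5) → 4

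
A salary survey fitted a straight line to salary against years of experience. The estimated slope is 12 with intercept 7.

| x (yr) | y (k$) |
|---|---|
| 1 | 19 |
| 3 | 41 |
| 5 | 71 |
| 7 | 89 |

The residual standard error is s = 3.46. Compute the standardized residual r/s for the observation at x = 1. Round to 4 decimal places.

ŷ = 7 + 12·1 = 19
r = 19 − 19 = 0
r/s = 0 / 3.46 = 0.0000

0.0000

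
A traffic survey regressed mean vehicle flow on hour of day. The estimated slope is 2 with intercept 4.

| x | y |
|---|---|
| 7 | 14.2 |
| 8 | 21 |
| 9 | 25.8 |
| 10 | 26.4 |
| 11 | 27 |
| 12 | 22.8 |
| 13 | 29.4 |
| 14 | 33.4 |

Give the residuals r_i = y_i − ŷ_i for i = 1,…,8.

-3.8, 1, 3.8, 2.4, 1, -5.2, -0.6, 1.4

x=7: ŷ = 4 + 2·7 = 18; r = 14.2 − 18 = -3.8
x=8: ŷ = 4 + 2·8 = 20; r = 21 − 20 = 1
x=9: ŷ = 4 + 2·9 = 22; r = 25.8 − 22 = 3.8
x=10: ŷ = 4 + 2·10 = 24; r = 26.4 − 24 = 2.4
x=11: ŷ = 4 + 2·11 = 26; r = 27 − 26 = 1
x=12: ŷ = 4 + 2·12 = 28; r = 22.8 − 28 = -5.2
x=13: ŷ = 4 + 2·13 = 30; r = 29.4 − 30 = -0.6
x=14: ŷ = 4 + 2·14 = 32; r = 33.4 − 32 = 1.4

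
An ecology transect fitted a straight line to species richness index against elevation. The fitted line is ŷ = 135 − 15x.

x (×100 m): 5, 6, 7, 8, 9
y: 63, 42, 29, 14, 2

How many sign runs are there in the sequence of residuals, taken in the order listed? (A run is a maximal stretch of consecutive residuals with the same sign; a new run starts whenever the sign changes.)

x=5: ŷ = 135 − 15·5 = 60; e = 63 − 60 = 3
x=6: ŷ = 135 − 15·6 = 45; e = 42 − 45 = -3
x=7: ŷ = 135 − 15·7 = 30; e = 29 − 30 = -1
x=8: ŷ = 135 − 15·8 = 15; e = 14 − 15 = -1
x=9: ŷ = 135 − 15·9 = 0; e = 2 − 0 = 2
Signs: + − − − +
Runs: +×1, −×3, +×1 → 3

3 runs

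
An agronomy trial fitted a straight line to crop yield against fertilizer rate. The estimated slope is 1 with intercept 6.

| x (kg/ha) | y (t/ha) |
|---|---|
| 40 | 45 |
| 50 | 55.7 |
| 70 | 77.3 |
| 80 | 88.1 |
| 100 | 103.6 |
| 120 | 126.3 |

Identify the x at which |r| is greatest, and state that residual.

x=40: ŷ = 6 + 40 = 46; r = 45 − 46 = -1
x=50: ŷ = 6 + 50 = 56; r = 55.7 − 56 = -0.3
x=70: ŷ = 6 + 70 = 76; r = 77.3 − 76 = 1.3
x=80: ŷ = 6 + 80 = 86; r = 88.1 − 86 = 2.1
x=100: ŷ = 6 + 100 = 106; r = 103.6 − 106 = -2.4
x=120: ŷ = 6 + 120 = 126; r = 126.3 − 126 = 0.3
Largest |r| is 2.4 at x = 100, residual -2.4.

x = 100, r = -2.4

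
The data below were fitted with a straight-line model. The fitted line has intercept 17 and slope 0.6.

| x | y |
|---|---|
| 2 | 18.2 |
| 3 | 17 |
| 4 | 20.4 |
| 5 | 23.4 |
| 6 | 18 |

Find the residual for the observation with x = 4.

ŷ = 17 + 0.6·4 = 19.4
e = 20.4 − 19.4 = 1

e = 1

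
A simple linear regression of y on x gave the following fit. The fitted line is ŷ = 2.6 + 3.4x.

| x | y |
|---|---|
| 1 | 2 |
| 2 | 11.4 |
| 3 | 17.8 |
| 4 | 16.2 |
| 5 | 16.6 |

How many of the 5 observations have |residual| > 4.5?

1

x=1: ŷ = 2.6 + 3.4·1 = 6; r = 2 − 6 = -4
x=2: ŷ = 2.6 + 3.4·2 = 9.4; r = 11.4 − 9.4 = 2
x=3: ŷ = 2.6 + 3.4·3 = 12.8; r = 17.8 − 12.8 = 5
x=4: ŷ = 2.6 + 3.4·4 = 16.2; r = 16.2 − 16.2 = 0
x=5: ŷ = 2.6 + 3.4·5 = 19.6; r = 16.6 − 19.6 = -3
|r| > 4.5: x=3 (|r|=5) → 1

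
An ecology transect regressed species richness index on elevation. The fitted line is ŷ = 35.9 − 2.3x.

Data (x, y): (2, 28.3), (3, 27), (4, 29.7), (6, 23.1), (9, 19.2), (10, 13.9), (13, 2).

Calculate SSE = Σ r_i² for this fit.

x=2: ŷ = 35.9 − 2.3·2 = 31.3; r = 28.3 − 31.3 = -3
x=3: ŷ = 35.9 − 2.3·3 = 29; r = 27 − 29 = -2
x=4: ŷ = 35.9 − 2.3·4 = 26.7; r = 29.7 − 26.7 = 3
x=6: ŷ = 35.9 − 2.3·6 = 22.1; r = 23.1 − 22.1 = 1
x=9: ŷ = 35.9 − 2.3·9 = 15.2; r = 19.2 − 15.2 = 4
x=10: ŷ = 35.9 − 2.3·10 = 12.9; r = 13.9 − 12.9 = 1
x=13: ŷ = 35.9 − 2.3·13 = 6; r = 2 − 6 = -4
SSE = 9 + 4 + 9 + 1 + 16 + 1 + 16 = 56

SSE = 56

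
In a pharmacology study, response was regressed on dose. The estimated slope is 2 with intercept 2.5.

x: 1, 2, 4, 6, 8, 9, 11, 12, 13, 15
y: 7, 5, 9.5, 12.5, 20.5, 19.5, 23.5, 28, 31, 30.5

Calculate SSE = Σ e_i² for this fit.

x=1: ŷ = 2.5 + 2·1 = 4.5; e = 7 − 4.5 = 2.5
x=2: ŷ = 2.5 + 2·2 = 6.5; e = 5 − 6.5 = -1.5
x=4: ŷ = 2.5 + 2·4 = 10.5; e = 9.5 − 10.5 = -1
x=6: ŷ = 2.5 + 2·6 = 14.5; e = 12.5 − 14.5 = -2
x=8: ŷ = 2.5 + 2·8 = 18.5; e = 20.5 − 18.5 = 2
x=9: ŷ = 2.5 + 2·9 = 20.5; e = 19.5 − 20.5 = -1
x=11: ŷ = 2.5 + 2·11 = 24.5; e = 23.5 − 24.5 = -1
x=12: ŷ = 2.5 + 2·12 = 26.5; e = 28 − 26.5 = 1.5
x=13: ŷ = 2.5 + 2·13 = 28.5; e = 31 − 28.5 = 2.5
x=15: ŷ = 2.5 + 2·15 = 32.5; e = 30.5 − 32.5 = -2
SSE = 6.25 + 2.25 + 1 + 4 + 4 + 1 + 1 + 2.25 + 6.25 + 4 = 32

SSE = 32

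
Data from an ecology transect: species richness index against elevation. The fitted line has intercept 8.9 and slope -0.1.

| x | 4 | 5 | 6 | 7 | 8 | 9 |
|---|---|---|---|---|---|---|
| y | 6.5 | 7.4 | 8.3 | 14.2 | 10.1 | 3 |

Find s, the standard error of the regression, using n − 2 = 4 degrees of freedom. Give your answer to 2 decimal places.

s = 4.18

x=4: ŷ = 8.9 − 0.1·4 = 8.5; e = 6.5 − 8.5 = -2
x=5: ŷ = 8.9 − 0.1·5 = 8.4; e = 7.4 − 8.4 = -1
x=6: ŷ = 8.9 − 0.1·6 = 8.3; e = 8.3 − 8.3 = 0
x=7: ŷ = 8.9 − 0.1·7 = 8.2; e = 14.2 − 8.2 = 6
x=8: ŷ = 8.9 − 0.1·8 = 8.1; e = 10.1 − 8.1 = 2
x=9: ŷ = 8.9 − 0.1·9 = 8; e = 3 − 8 = -5
SSE = 4 + 1 + 0 + 36 + 4 + 25 = 70
s = √(70/4) = √17.5 ≈ 4.18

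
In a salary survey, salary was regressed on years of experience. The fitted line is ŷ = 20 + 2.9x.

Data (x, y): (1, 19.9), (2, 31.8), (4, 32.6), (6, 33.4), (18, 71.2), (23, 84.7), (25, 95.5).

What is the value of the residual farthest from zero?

x=1: ŷ = 20 + 2.9·1 = 22.9; r = 19.9 − 22.9 = -3
x=2: ŷ = 20 + 2.9·2 = 25.8; r = 31.8 − 25.8 = 6
x=4: ŷ = 20 + 2.9·4 = 31.6; r = 32.6 − 31.6 = 1
x=6: ŷ = 20 + 2.9·6 = 37.4; r = 33.4 − 37.4 = -4
x=18: ŷ = 20 + 2.9·18 = 72.2; r = 71.2 − 72.2 = -1
x=23: ŷ = 20 + 2.9·23 = 86.7; r = 84.7 − 86.7 = -2
x=25: ŷ = 20 + 2.9·25 = 92.5; r = 95.5 − 92.5 = 3
Largest |r| is 6 at x = 2, residual 6.

r = 6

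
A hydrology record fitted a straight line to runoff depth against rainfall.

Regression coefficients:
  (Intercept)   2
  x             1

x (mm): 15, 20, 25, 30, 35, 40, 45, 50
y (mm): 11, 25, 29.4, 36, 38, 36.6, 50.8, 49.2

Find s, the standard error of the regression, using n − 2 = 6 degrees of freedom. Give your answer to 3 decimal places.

x=15: ŷ = 2 + 15 = 17; r = 11 − 17 = -6
x=20: ŷ = 2 + 20 = 22; r = 25 − 22 = 3
x=25: ŷ = 2 + 25 = 27; r = 29.4 − 27 = 2.4
x=30: ŷ = 2 + 30 = 32; r = 36 − 32 = 4
x=35: ŷ = 2 + 35 = 37; r = 38 − 37 = 1
x=40: ŷ = 2 + 40 = 42; r = 36.6 − 42 = -5.4
x=45: ŷ = 2 + 45 = 47; r = 50.8 − 47 = 3.8
x=50: ŷ = 2 + 50 = 52; r = 49.2 − 52 = -2.8
SSE = 36 + 9 + 5.76 + 16 + 1 + 29.16 + 14.44 + 7.84 = 119.2
s = √(119.2/6) = √19.8667 ≈ 4.457

s = 4.457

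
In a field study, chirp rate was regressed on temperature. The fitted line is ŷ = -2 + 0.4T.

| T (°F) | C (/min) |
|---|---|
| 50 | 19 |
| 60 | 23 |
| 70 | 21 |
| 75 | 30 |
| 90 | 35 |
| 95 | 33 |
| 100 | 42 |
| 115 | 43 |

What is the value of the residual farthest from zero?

r = -5

T=50: ŷ = -2 + 0.4·50 = 18; r = 19 − 18 = 1
T=60: ŷ = -2 + 0.4·60 = 22; r = 23 − 22 = 1
T=70: ŷ = -2 + 0.4·70 = 26; r = 21 − 26 = -5
T=75: ŷ = -2 + 0.4·75 = 28; r = 30 − 28 = 2
T=90: ŷ = -2 + 0.4·90 = 34; r = 35 − 34 = 1
T=95: ŷ = -2 + 0.4·95 = 36; r = 33 − 36 = -3
T=100: ŷ = -2 + 0.4·100 = 38; r = 42 − 38 = 4
T=115: ŷ = -2 + 0.4·115 = 44; r = 43 − 44 = -1
Largest |r| is 5 at T = 70, residual -5.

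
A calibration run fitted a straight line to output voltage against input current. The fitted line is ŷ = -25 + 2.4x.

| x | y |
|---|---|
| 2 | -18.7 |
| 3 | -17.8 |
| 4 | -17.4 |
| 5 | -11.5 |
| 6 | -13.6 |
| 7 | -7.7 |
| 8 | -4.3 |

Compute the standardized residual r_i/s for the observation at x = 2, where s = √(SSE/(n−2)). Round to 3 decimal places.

x=2: ŷ = -25 + 2.4·2 = -20.2; r = -18.7 − (-20.2) = 1.5
x=3: ŷ = -25 + 2.4·3 = -17.8; r = -17.8 − (-17.8) = 0
x=4: ŷ = -25 + 2.4·4 = -15.4; r = -17.4 − (-15.4) = -2
x=5: ŷ = -25 + 2.4·5 = -13; r = -11.5 − (-13) = 1.5
x=6: ŷ = -25 + 2.4·6 = -10.6; r = -13.6 − (-10.6) = -3
x=7: ŷ = -25 + 2.4·7 = -8.2; r = -7.7 − (-8.2) = 0.5
x=8: ŷ = -25 + 2.4·8 = -5.8; r = -4.3 − (-5.8) = 1.5
SSE = 2.25 + 0 + 4 + 2.25 + 9 + 0.25 + 2.25 = 20
s = √(20/5) = 2
r/s = 1.5 / 2 = 0.750

0.750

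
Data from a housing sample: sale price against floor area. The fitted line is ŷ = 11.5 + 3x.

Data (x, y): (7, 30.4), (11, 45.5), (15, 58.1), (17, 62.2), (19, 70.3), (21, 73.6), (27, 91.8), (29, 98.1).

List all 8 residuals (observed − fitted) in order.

x=7: ŷ = 11.5 + 3·7 = 32.5; e = 30.4 − 32.5 = -2.1
x=11: ŷ = 11.5 + 3·11 = 44.5; e = 45.5 − 44.5 = 1
x=15: ŷ = 11.5 + 3·15 = 56.5; e = 58.1 − 56.5 = 1.6
x=17: ŷ = 11.5 + 3·17 = 62.5; e = 62.2 − 62.5 = -0.3
x=19: ŷ = 11.5 + 3·19 = 68.5; e = 70.3 − 68.5 = 1.8
x=21: ŷ = 11.5 + 3·21 = 74.5; e = 73.6 − 74.5 = -0.9
x=27: ŷ = 11.5 + 3·27 = 92.5; e = 91.8 − 92.5 = -0.7
x=29: ŷ = 11.5 + 3·29 = 98.5; e = 98.1 − 98.5 = -0.4

-2.1, 1, 1.6, -0.3, 1.8, -0.9, -0.7, -0.4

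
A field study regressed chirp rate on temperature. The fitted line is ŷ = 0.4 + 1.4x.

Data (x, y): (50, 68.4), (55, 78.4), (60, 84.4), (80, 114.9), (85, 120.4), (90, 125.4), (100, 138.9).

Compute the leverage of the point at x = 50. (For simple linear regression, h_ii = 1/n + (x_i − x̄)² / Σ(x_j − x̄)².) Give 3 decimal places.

h = 0.408

x̄ = (50 + 55 + 60 + 80 + 85 + 90 + 100)/7 = 74.2857
Σ(x − x̄)² = 589.796 + 371.939 + 204.082 + 32.6531 + 114.796 + 246.939 + 661.224 = 2221.43
h = 1/7 + (-24.2857)²/2221.43 = 0.142857 + 0.265503 = 0.408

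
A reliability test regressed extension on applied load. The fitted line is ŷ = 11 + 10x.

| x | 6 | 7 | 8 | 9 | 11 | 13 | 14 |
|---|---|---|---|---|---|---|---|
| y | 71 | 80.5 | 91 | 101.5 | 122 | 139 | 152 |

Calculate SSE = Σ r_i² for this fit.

SSE = 6.5

x=6: ŷ = 11 + 10·6 = 71; r = 71 − 71 = 0
x=7: ŷ = 11 + 10·7 = 81; r = 80.5 − 81 = -0.5
x=8: ŷ = 11 + 10·8 = 91; r = 91 − 91 = 0
x=9: ŷ = 11 + 10·9 = 101; r = 101.5 − 101 = 0.5
x=11: ŷ = 11 + 10·11 = 121; r = 122 − 121 = 1
x=13: ŷ = 11 + 10·13 = 141; r = 139 − 141 = -2
x=14: ŷ = 11 + 10·14 = 151; r = 152 − 151 = 1
SSE = 0 + 0.25 + 0 + 0.25 + 1 + 4 + 1 = 6.5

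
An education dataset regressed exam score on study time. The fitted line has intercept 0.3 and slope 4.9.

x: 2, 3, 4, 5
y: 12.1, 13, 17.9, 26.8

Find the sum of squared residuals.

x=2: ŷ = 0.3 + 4.9·2 = 10.1; e = 12.1 − 10.1 = 2
x=3: ŷ = 0.3 + 4.9·3 = 15; e = 13 − 15 = -2
x=4: ŷ = 0.3 + 4.9·4 = 19.9; e = 17.9 − 19.9 = -2
x=5: ŷ = 0.3 + 4.9·5 = 24.8; e = 26.8 − 24.8 = 2
SSE = 4 + 4 + 4 + 4 = 16

SSE = 16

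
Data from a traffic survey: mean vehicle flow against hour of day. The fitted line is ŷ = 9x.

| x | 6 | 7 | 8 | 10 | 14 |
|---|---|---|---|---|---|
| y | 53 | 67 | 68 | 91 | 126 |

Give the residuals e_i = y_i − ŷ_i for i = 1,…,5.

-1, 4, -4, 1, 0

x=6: ŷ = 9·6 = 54; e = 53 − 54 = -1
x=7: ŷ = 9·7 = 63; e = 67 − 63 = 4
x=8: ŷ = 9·8 = 72; e = 68 − 72 = -4
x=10: ŷ = 9·10 = 90; e = 91 − 90 = 1
x=14: ŷ = 9·14 = 126; e = 126 − 126 = 0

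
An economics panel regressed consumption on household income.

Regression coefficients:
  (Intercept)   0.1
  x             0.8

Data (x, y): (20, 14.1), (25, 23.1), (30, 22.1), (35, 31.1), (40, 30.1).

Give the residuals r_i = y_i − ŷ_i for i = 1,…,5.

-2, 3, -2, 3, -2

x=20: ŷ = 0.1 + 0.8·20 = 16.1; r = 14.1 − 16.1 = -2
x=25: ŷ = 0.1 + 0.8·25 = 20.1; r = 23.1 − 20.1 = 3
x=30: ŷ = 0.1 + 0.8·30 = 24.1; r = 22.1 − 24.1 = -2
x=35: ŷ = 0.1 + 0.8·35 = 28.1; r = 31.1 − 28.1 = 3
x=40: ŷ = 0.1 + 0.8·40 = 32.1; r = 30.1 − 32.1 = -2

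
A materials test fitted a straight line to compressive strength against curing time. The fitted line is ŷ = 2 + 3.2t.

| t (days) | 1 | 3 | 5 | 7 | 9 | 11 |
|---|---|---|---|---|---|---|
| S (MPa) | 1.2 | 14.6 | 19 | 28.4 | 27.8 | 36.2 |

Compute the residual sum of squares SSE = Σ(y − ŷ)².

SSE = 52

t=1: ŷ = 2 + 3.2·1 = 5.2; e = 1.2 − 5.2 = -4
t=3: ŷ = 2 + 3.2·3 = 11.6; e = 14.6 − 11.6 = 3
t=5: ŷ = 2 + 3.2·5 = 18; e = 19 − 18 = 1
t=7: ŷ = 2 + 3.2·7 = 24.4; e = 28.4 − 24.4 = 4
t=9: ŷ = 2 + 3.2·9 = 30.8; e = 27.8 − 30.8 = -3
t=11: ŷ = 2 + 3.2·11 = 37.2; e = 36.2 − 37.2 = -1
SSE = 16 + 9 + 1 + 16 + 9 + 1 = 52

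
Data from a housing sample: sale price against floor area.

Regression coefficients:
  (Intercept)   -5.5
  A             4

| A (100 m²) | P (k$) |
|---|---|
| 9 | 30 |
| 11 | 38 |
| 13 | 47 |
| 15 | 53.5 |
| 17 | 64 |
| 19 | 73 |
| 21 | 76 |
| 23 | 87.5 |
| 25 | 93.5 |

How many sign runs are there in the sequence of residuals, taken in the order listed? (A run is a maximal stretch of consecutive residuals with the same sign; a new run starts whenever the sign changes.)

A=9: ŷ = -5.5 + 4·9 = 30.5; r = 30 − 30.5 = -0.5
A=11: ŷ = -5.5 + 4·11 = 38.5; r = 38 − 38.5 = -0.5
A=13: ŷ = -5.5 + 4·13 = 46.5; r = 47 − 46.5 = 0.5
A=15: ŷ = -5.5 + 4·15 = 54.5; r = 53.5 − 54.5 = -1
A=17: ŷ = -5.5 + 4·17 = 62.5; r = 64 − 62.5 = 1.5
A=19: ŷ = -5.5 + 4·19 = 70.5; r = 73 − 70.5 = 2.5
A=21: ŷ = -5.5 + 4·21 = 78.5; r = 76 − 78.5 = -2.5
A=23: ŷ = -5.5 + 4·23 = 86.5; r = 87.5 − 86.5 = 1
A=25: ŷ = -5.5 + 4·25 = 94.5; r = 93.5 − 94.5 = -1
Signs: − − + − + + − + −
Runs: −×2, +×1, −×1, +×2, −×1, +×1, −×1 → 7

7 runs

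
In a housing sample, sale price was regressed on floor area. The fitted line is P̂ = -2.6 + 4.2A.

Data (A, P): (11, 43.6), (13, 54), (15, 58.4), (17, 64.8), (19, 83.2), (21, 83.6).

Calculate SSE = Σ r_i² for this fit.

SSE = 64

A=11: P̂ = -2.6 + 4.2·11 = 43.6; r = 43.6 − 43.6 = 0
A=13: P̂ = -2.6 + 4.2·13 = 52; r = 54 − 52 = 2
A=15: P̂ = -2.6 + 4.2·15 = 60.4; r = 58.4 − 60.4 = -2
A=17: P̂ = -2.6 + 4.2·17 = 68.8; r = 64.8 − 68.8 = -4
A=19: P̂ = -2.6 + 4.2·19 = 77.2; r = 83.2 − 77.2 = 6
A=21: P̂ = -2.6 + 4.2·21 = 85.6; r = 83.6 − 85.6 = -2
SSE = 0 + 4 + 4 + 16 + 36 + 4 = 64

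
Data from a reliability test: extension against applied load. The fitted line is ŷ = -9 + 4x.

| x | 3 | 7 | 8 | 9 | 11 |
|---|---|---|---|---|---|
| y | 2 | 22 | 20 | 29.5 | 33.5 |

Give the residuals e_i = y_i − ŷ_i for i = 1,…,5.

-1, 3, -3, 2.5, -1.5

x=3: ŷ = -9 + 4·3 = 3; e = 2 − 3 = -1
x=7: ŷ = -9 + 4·7 = 19; e = 22 − 19 = 3
x=8: ŷ = -9 + 4·8 = 23; e = 20 − 23 = -3
x=9: ŷ = -9 + 4·9 = 27; e = 29.5 − 27 = 2.5
x=11: ŷ = -9 + 4·11 = 35; e = 33.5 − 35 = -1.5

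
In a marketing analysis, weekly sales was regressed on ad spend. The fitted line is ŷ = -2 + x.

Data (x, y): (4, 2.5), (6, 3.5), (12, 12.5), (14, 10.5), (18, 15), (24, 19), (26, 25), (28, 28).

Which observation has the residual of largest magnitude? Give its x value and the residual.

x=4: ŷ = -2 + 4 = 2; r = 2.5 − 2 = 0.5
x=6: ŷ = -2 + 6 = 4; r = 3.5 − 4 = -0.5
x=12: ŷ = -2 + 12 = 10; r = 12.5 − 10 = 2.5
x=14: ŷ = -2 + 14 = 12; r = 10.5 − 12 = -1.5
x=18: ŷ = -2 + 18 = 16; r = 15 − 16 = -1
x=24: ŷ = -2 + 24 = 22; r = 19 − 22 = -3
x=26: ŷ = -2 + 26 = 24; r = 25 − 24 = 1
x=28: ŷ = -2 + 28 = 26; r = 28 − 26 = 2
Largest |r| is 3 at x = 24, residual -3.

x = 24, r = -3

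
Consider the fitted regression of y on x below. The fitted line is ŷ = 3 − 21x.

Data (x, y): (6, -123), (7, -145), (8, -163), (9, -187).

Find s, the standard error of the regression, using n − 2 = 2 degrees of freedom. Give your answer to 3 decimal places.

s = 1.732

x=6: ŷ = 3 − 21·6 = -123; e = -123 − (-123) = 0
x=7: ŷ = 3 − 21·7 = -144; e = -145 − (-144) = -1
x=8: ŷ = 3 − 21·8 = -165; e = -163 − (-165) = 2
x=9: ŷ = 3 − 21·9 = -186; e = -187 − (-186) = -1
SSE = 0 + 1 + 4 + 1 = 6
s = √(6/2) = √3 ≈ 1.732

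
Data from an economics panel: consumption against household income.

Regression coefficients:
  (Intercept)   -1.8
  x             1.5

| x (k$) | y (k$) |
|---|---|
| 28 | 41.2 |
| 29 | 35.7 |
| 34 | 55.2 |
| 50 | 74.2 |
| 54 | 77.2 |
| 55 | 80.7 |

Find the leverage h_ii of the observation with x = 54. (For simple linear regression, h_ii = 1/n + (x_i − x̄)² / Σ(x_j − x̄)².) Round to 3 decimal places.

x̄ = (28 + 29 + 34 + 50 + 54 + 55)/6 = 41.6667
Σ(x − x̄)² = 186.778 + 160.444 + 58.7778 + 69.4444 + 152.111 + 177.778 = 805.333
h = 1/6 + (12.3333)²/805.333 = 0.166667 + 0.18888 = 0.356

h = 0.356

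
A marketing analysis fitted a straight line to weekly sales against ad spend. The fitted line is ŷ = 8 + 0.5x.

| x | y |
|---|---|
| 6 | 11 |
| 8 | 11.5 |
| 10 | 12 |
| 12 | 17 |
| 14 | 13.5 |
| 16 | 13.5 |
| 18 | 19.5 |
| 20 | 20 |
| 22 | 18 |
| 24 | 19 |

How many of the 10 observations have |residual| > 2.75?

1

x=6: ŷ = 8 + 0.5·6 = 11; e = 11 − 11 = 0
x=8: ŷ = 8 + 0.5·8 = 12; e = 11.5 − 12 = -0.5
x=10: ŷ = 8 + 0.5·10 = 13; e = 12 − 13 = -1
x=12: ŷ = 8 + 0.5·12 = 14; e = 17 − 14 = 3
x=14: ŷ = 8 + 0.5·14 = 15; e = 13.5 − 15 = -1.5
x=16: ŷ = 8 + 0.5·16 = 16; e = 13.5 − 16 = -2.5
x=18: ŷ = 8 + 0.5·18 = 17; e = 19.5 − 17 = 2.5
x=20: ŷ = 8 + 0.5·20 = 18; e = 20 − 18 = 2
x=22: ŷ = 8 + 0.5·22 = 19; e = 18 − 19 = -1
x=24: ŷ = 8 + 0.5·24 = 20; e = 19 − 20 = -1
|e| > 2.75: x=12 (|e|=3) → 1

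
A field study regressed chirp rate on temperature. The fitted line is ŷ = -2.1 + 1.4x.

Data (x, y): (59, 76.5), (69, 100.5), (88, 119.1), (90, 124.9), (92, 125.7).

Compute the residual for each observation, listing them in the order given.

-4, 6, -2, 1, -1

x=59: ŷ = -2.1 + 1.4·59 = 80.5; e = 76.5 − 80.5 = -4
x=69: ŷ = -2.1 + 1.4·69 = 94.5; e = 100.5 − 94.5 = 6
x=88: ŷ = -2.1 + 1.4·88 = 121.1; e = 119.1 − 121.1 = -2
x=90: ŷ = -2.1 + 1.4·90 = 123.9; e = 124.9 − 123.9 = 1
x=92: ŷ = -2.1 + 1.4·92 = 126.7; e = 125.7 − 126.7 = -1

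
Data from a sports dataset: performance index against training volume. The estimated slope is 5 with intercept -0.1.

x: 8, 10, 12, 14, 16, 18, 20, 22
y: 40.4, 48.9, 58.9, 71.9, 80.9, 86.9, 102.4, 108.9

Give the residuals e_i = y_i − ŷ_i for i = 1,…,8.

x=8: ŷ = -0.1 + 5·8 = 39.9; e = 40.4 − 39.9 = 0.5
x=10: ŷ = -0.1 + 5·10 = 49.9; e = 48.9 − 49.9 = -1
x=12: ŷ = -0.1 + 5·12 = 59.9; e = 58.9 − 59.9 = -1
x=14: ŷ = -0.1 + 5·14 = 69.9; e = 71.9 − 69.9 = 2
x=16: ŷ = -0.1 + 5·16 = 79.9; e = 80.9 − 79.9 = 1
x=18: ŷ = -0.1 + 5·18 = 89.9; e = 86.9 − 89.9 = -3
x=20: ŷ = -0.1 + 5·20 = 99.9; e = 102.4 − 99.9 = 2.5
x=22: ŷ = -0.1 + 5·22 = 109.9; e = 108.9 − 109.9 = -1

0.5, -1, -1, 2, 1, -3, 2.5, -1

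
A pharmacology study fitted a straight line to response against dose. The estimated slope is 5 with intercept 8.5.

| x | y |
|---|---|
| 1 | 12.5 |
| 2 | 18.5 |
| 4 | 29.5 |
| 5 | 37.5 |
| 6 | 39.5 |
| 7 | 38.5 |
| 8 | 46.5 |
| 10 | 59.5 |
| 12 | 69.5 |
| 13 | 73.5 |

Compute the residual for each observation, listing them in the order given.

x=1: ŷ = 8.5 + 5·1 = 13.5; r = 12.5 − 13.5 = -1
x=2: ŷ = 8.5 + 5·2 = 18.5; r = 18.5 − 18.5 = 0
x=4: ŷ = 8.5 + 5·4 = 28.5; r = 29.5 − 28.5 = 1
x=5: ŷ = 8.5 + 5·5 = 33.5; r = 37.5 − 33.5 = 4
x=6: ŷ = 8.5 + 5·6 = 38.5; r = 39.5 − 38.5 = 1
x=7: ŷ = 8.5 + 5·7 = 43.5; r = 38.5 − 43.5 = -5
x=8: ŷ = 8.5 + 5·8 = 48.5; r = 46.5 − 48.5 = -2
x=10: ŷ = 8.5 + 5·10 = 58.5; r = 59.5 − 58.5 = 1
x=12: ŷ = 8.5 + 5·12 = 68.5; r = 69.5 − 68.5 = 1
x=13: ŷ = 8.5 + 5·13 = 73.5; r = 73.5 − 73.5 = 0

-1, 0, 1, 4, 1, -5, -2, 1, 1, 0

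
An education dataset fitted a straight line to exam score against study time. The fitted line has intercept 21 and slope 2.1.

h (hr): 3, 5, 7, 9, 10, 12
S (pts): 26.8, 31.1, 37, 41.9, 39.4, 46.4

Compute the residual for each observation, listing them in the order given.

-0.5, -0.4, 1.3, 2, -2.6, 0.2

h=3: Ŝ = 21 + 2.1·3 = 27.3; r = 26.8 − 27.3 = -0.5
h=5: Ŝ = 21 + 2.1·5 = 31.5; r = 31.1 − 31.5 = -0.4
h=7: Ŝ = 21 + 2.1·7 = 35.7; r = 37 − 35.7 = 1.3
h=9: Ŝ = 21 + 2.1·9 = 39.9; r = 41.9 − 39.9 = 2
h=10: Ŝ = 21 + 2.1·10 = 42; r = 39.4 − 42 = -2.6
h=12: Ŝ = 21 + 2.1·12 = 46.2; r = 46.4 − 46.2 = 0.2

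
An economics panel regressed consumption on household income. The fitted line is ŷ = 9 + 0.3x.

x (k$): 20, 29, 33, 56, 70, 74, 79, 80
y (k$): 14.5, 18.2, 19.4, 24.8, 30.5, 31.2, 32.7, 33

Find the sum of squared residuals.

SSE = 2

x=20: ŷ = 9 + 0.3·20 = 15; r = 14.5 − 15 = -0.5
x=29: ŷ = 9 + 0.3·29 = 17.7; r = 18.2 − 17.7 = 0.5
x=33: ŷ = 9 + 0.3·33 = 18.9; r = 19.4 − 18.9 = 0.5
x=56: ŷ = 9 + 0.3·56 = 25.8; r = 24.8 − 25.8 = -1
x=70: ŷ = 9 + 0.3·70 = 30; r = 30.5 − 30 = 0.5
x=74: ŷ = 9 + 0.3·74 = 31.2; r = 31.2 − 31.2 = 0
x=79: ŷ = 9 + 0.3·79 = 32.7; r = 32.7 − 32.7 = 0
x=80: ŷ = 9 + 0.3·80 = 33; r = 33 − 33 = 0
SSE = 0.25 + 0.25 + 0.25 + 1 + 0.25 + 0 + 0 + 0 = 2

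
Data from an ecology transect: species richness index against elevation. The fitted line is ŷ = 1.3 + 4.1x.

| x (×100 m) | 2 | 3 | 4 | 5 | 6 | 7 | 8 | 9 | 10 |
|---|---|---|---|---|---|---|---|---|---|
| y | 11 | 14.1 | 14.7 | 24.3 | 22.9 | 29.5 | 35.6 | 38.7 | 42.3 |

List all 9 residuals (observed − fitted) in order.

1.5, 0.5, -3, 2.5, -3, -0.5, 1.5, 0.5, 0

x=2: ŷ = 1.3 + 4.1·2 = 9.5; r = 11 − 9.5 = 1.5
x=3: ŷ = 1.3 + 4.1·3 = 13.6; r = 14.1 − 13.6 = 0.5
x=4: ŷ = 1.3 + 4.1·4 = 17.7; r = 14.7 − 17.7 = -3
x=5: ŷ = 1.3 + 4.1·5 = 21.8; r = 24.3 − 21.8 = 2.5
x=6: ŷ = 1.3 + 4.1·6 = 25.9; r = 22.9 − 25.9 = -3
x=7: ŷ = 1.3 + 4.1·7 = 30; r = 29.5 − 30 = -0.5
x=8: ŷ = 1.3 + 4.1·8 = 34.1; r = 35.6 − 34.1 = 1.5
x=9: ŷ = 1.3 + 4.1·9 = 38.2; r = 38.7 − 38.2 = 0.5
x=10: ŷ = 1.3 + 4.1·10 = 42.3; r = 42.3 − 42.3 = 0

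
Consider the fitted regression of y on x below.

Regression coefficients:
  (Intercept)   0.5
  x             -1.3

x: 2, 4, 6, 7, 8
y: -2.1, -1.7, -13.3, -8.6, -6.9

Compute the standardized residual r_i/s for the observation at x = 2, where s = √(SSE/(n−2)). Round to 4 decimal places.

x=2: ŷ = 0.5 − 1.3·2 = -2.1; r = -2.1 − (-2.1) = 0
x=4: ŷ = 0.5 − 1.3·4 = -4.7; r = -1.7 − (-4.7) = 3
x=6: ŷ = 0.5 − 1.3·6 = -7.3; r = -13.3 − (-7.3) = -6
x=7: ŷ = 0.5 − 1.3·7 = -8.6; r = -8.6 − (-8.6) = 0
x=8: ŷ = 0.5 − 1.3·8 = -9.9; r = -6.9 − (-9.9) = 3
SSE = 0 + 9 + 36 + 0 + 9 = 54
s = √(54/3) = 4.24264
r/s = 0 / 4.24264 = 0.0000

0.0000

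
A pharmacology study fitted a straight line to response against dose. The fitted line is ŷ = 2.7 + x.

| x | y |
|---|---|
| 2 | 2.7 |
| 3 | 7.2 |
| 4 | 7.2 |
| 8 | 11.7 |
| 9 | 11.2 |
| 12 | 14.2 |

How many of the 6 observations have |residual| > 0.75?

3

x=2: ŷ = 2.7 + 2 = 4.7; e = 2.7 − 4.7 = -2
x=3: ŷ = 2.7 + 3 = 5.7; e = 7.2 − 5.7 = 1.5
x=4: ŷ = 2.7 + 4 = 6.7; e = 7.2 − 6.7 = 0.5
x=8: ŷ = 2.7 + 8 = 10.7; e = 11.7 − 10.7 = 1
x=9: ŷ = 2.7 + 9 = 11.7; e = 11.2 − 11.7 = -0.5
x=12: ŷ = 2.7 + 12 = 14.7; e = 14.2 − 14.7 = -0.5
|e| > 0.75: x=2 (|e|=2), x=3 (|e|=1.5), x=8 (|e|=1) → 3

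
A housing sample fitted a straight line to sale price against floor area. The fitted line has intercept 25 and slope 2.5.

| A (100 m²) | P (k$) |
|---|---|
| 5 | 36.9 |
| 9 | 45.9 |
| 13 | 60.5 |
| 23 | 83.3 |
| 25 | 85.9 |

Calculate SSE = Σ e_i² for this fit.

A=5: P̂ = 25 + 2.5·5 = 37.5; e = 36.9 − 37.5 = -0.6
A=9: P̂ = 25 + 2.5·9 = 47.5; e = 45.9 − 47.5 = -1.6
A=13: P̂ = 25 + 2.5·13 = 57.5; e = 60.5 − 57.5 = 3
A=23: P̂ = 25 + 2.5·23 = 82.5; e = 83.3 − 82.5 = 0.8
A=25: P̂ = 25 + 2.5·25 = 87.5; e = 85.9 − 87.5 = -1.6
SSE = 0.36 + 2.56 + 9 + 0.64 + 2.56 = 15.12

SSE = 15.12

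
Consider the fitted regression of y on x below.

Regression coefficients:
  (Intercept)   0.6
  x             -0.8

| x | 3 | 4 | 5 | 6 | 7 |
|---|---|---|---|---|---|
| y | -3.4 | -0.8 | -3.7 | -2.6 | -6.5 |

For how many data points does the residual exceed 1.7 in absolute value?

x=3: ŷ = 0.6 − 0.8·3 = -1.8; r = -3.4 − (-1.8) = -1.6
x=4: ŷ = 0.6 − 0.8·4 = -2.6; r = -0.8 − (-2.6) = 1.8
x=5: ŷ = 0.6 − 0.8·5 = -3.4; r = -3.7 − (-3.4) = -0.3
x=6: ŷ = 0.6 − 0.8·6 = -4.2; r = -2.6 − (-4.2) = 1.6
x=7: ŷ = 0.6 − 0.8·7 = -5; r = -6.5 − (-5) = -1.5
|r| > 1.7: x=4 (|r|=1.8) → 1

1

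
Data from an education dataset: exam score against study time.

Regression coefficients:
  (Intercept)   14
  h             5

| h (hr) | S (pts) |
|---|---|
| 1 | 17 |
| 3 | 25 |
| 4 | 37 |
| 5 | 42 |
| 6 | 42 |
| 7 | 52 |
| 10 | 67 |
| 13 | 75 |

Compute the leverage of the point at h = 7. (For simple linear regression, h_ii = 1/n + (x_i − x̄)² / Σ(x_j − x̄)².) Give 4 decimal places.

h̄ = (1 + 3 + 4 + 5 + 6 + 7 + 10 + 13)/8 = 6.125
Σ(h − h̄)² = 26.2656 + 9.76562 + 4.51562 + 1.26562 + 0.015625 + 0.765625 + 15.0156 + 47.2656 = 104.875
h = 1/8 + (0.875)²/104.875 = 0.125 + 0.00730036 = 0.1323

h = 0.1323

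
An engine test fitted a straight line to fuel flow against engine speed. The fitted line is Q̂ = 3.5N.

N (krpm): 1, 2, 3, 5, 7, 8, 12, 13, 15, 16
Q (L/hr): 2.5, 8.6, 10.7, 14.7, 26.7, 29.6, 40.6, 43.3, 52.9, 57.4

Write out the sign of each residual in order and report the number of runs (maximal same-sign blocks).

N=1: Q̂ = 3.5·1 = 3.5; r = 2.5 − 3.5 = -1
N=2: Q̂ = 3.5·2 = 7; r = 8.6 − 7 = 1.6
N=3: Q̂ = 3.5·3 = 10.5; r = 10.7 − 10.5 = 0.2
N=5: Q̂ = 3.5·5 = 17.5; r = 14.7 − 17.5 = -2.8
N=7: Q̂ = 3.5·7 = 24.5; r = 26.7 − 24.5 = 2.2
N=8: Q̂ = 3.5·8 = 28; r = 29.6 − 28 = 1.6
N=12: Q̂ = 3.5·12 = 42; r = 40.6 − 42 = -1.4
N=13: Q̂ = 3.5·13 = 45.5; r = 43.3 − 45.5 = -2.2
N=15: Q̂ = 3.5·15 = 52.5; r = 52.9 − 52.5 = 0.4
N=16: Q̂ = 3.5·16 = 56; r = 57.4 − 56 = 1.4
Signs: − + + − + + − − + +
Runs: −×1, +×2, −×1, +×2, −×2, +×2 → 6

6 runs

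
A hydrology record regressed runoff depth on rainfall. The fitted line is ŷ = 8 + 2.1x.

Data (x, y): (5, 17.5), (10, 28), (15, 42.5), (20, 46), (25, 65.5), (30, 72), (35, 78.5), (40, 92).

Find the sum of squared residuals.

SSE = 62

x=5: ŷ = 8 + 2.1·5 = 18.5; e = 17.5 − 18.5 = -1
x=10: ŷ = 8 + 2.1·10 = 29; e = 28 − 29 = -1
x=15: ŷ = 8 + 2.1·15 = 39.5; e = 42.5 − 39.5 = 3
x=20: ŷ = 8 + 2.1·20 = 50; e = 46 − 50 = -4
x=25: ŷ = 8 + 2.1·25 = 60.5; e = 65.5 − 60.5 = 5
x=30: ŷ = 8 + 2.1·30 = 71; e = 72 − 71 = 1
x=35: ŷ = 8 + 2.1·35 = 81.5; e = 78.5 − 81.5 = -3
x=40: ŷ = 8 + 2.1·40 = 92; e = 92 − 92 = 0
SSE = 1 + 1 + 9 + 16 + 25 + 1 + 9 + 0 = 62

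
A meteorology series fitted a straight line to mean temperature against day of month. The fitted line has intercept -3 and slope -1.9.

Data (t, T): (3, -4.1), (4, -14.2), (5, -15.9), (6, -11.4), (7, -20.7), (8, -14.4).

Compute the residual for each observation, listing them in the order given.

t=3: T̂ = -3 − 1.9·3 = -8.7; r = -4.1 − (-8.7) = 4.6
t=4: T̂ = -3 − 1.9·4 = -10.6; r = -14.2 − (-10.6) = -3.6
t=5: T̂ = -3 − 1.9·5 = -12.5; r = -15.9 − (-12.5) = -3.4
t=6: T̂ = -3 − 1.9·6 = -14.4; r = -11.4 − (-14.4) = 3
t=7: T̂ = -3 − 1.9·7 = -16.3; r = -20.7 − (-16.3) = -4.4
t=8: T̂ = -3 − 1.9·8 = -18.2; r = -14.4 − (-18.2) = 3.8

4.6, -3.6, -3.4, 3, -4.4, 3.8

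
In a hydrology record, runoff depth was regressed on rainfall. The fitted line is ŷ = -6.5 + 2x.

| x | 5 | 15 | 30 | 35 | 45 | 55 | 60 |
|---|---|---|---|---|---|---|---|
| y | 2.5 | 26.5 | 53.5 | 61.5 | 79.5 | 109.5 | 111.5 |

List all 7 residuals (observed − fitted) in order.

-1, 3, 0, -2, -4, 6, -2

x=5: ŷ = -6.5 + 2·5 = 3.5; e = 2.5 − 3.5 = -1
x=15: ŷ = -6.5 + 2·15 = 23.5; e = 26.5 − 23.5 = 3
x=30: ŷ = -6.5 + 2·30 = 53.5; e = 53.5 − 53.5 = 0
x=35: ŷ = -6.5 + 2·35 = 63.5; e = 61.5 − 63.5 = -2
x=45: ŷ = -6.5 + 2·45 = 83.5; e = 79.5 − 83.5 = -4
x=55: ŷ = -6.5 + 2·55 = 103.5; e = 109.5 − 103.5 = 6
x=60: ŷ = -6.5 + 2·60 = 113.5; e = 111.5 − 113.5 = -2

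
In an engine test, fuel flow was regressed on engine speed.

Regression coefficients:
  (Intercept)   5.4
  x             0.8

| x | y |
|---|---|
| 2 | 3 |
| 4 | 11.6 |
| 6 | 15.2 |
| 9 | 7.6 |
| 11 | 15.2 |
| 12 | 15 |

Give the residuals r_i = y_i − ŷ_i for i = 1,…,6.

x=2: ŷ = 5.4 + 0.8·2 = 7; r = 3 − 7 = -4
x=4: ŷ = 5.4 + 0.8·4 = 8.6; r = 11.6 − 8.6 = 3
x=6: ŷ = 5.4 + 0.8·6 = 10.2; r = 15.2 − 10.2 = 5
x=9: ŷ = 5.4 + 0.8·9 = 12.6; r = 7.6 − 12.6 = -5
x=11: ŷ = 5.4 + 0.8·11 = 14.2; r = 15.2 − 14.2 = 1
x=12: ŷ = 5.4 + 0.8·12 = 15; r = 15 − 15 = 0

-4, 3, 5, -5, 1, 0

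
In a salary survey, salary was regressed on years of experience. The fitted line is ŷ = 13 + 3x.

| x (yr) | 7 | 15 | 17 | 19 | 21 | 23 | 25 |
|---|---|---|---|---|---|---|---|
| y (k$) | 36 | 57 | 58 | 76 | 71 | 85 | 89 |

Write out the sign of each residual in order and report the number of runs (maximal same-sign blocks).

x=7: ŷ = 13 + 3·7 = 34; r = 36 − 34 = 2
x=15: ŷ = 13 + 3·15 = 58; r = 57 − 58 = -1
x=17: ŷ = 13 + 3·17 = 64; r = 58 − 64 = -6
x=19: ŷ = 13 + 3·19 = 70; r = 76 − 70 = 6
x=21: ŷ = 13 + 3·21 = 76; r = 71 − 76 = -5
x=23: ŷ = 13 + 3·23 = 82; r = 85 − 82 = 3
x=25: ŷ = 13 + 3·25 = 88; r = 89 − 88 = 1
Signs: + − − + − + +
Runs: +×1, −×2, +×1, −×1, +×2 → 5

5 runs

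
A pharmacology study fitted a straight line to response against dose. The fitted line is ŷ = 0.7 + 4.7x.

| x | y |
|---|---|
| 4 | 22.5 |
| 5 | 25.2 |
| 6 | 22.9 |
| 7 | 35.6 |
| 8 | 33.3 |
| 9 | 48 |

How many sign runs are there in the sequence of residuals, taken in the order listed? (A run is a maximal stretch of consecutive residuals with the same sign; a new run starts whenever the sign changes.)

x=4: ŷ = 0.7 + 4.7·4 = 19.5; r = 22.5 − 19.5 = 3
x=5: ŷ = 0.7 + 4.7·5 = 24.2; r = 25.2 − 24.2 = 1
x=6: ŷ = 0.7 + 4.7·6 = 28.9; r = 22.9 − 28.9 = -6
x=7: ŷ = 0.7 + 4.7·7 = 33.6; r = 35.6 − 33.6 = 2
x=8: ŷ = 0.7 + 4.7·8 = 38.3; r = 33.3 − 38.3 = -5
x=9: ŷ = 0.7 + 4.7·9 = 43; r = 48 − 43 = 5
Signs: + + − + − +
Runs: +×2, −×1, +×1, −×1, +×1 → 5

5 runs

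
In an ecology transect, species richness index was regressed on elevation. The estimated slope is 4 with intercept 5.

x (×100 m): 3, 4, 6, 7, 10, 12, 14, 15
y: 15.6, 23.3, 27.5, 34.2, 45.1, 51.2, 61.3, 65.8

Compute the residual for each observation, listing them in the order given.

x=3: ŷ = 5 + 4·3 = 17; e = 15.6 − 17 = -1.4
x=4: ŷ = 5 + 4·4 = 21; e = 23.3 − 21 = 2.3
x=6: ŷ = 5 + 4·6 = 29; e = 27.5 − 29 = -1.5
x=7: ŷ = 5 + 4·7 = 33; e = 34.2 − 33 = 1.2
x=10: ŷ = 5 + 4·10 = 45; e = 45.1 − 45 = 0.1
x=12: ŷ = 5 + 4·12 = 53; e = 51.2 − 53 = -1.8
x=14: ŷ = 5 + 4·14 = 61; e = 61.3 − 61 = 0.3
x=15: ŷ = 5 + 4·15 = 65; e = 65.8 − 65 = 0.8

-1.4, 2.3, -1.5, 1.2, 0.1, -1.8, 0.3, 0.8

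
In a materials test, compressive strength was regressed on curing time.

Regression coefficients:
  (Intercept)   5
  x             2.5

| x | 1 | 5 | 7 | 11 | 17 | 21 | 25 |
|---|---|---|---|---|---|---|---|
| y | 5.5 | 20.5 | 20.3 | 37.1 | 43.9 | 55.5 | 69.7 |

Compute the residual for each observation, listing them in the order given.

-2, 3, -2.2, 4.6, -3.6, -2, 2.2

x=1: ŷ = 5 + 2.5·1 = 7.5; r = 5.5 − 7.5 = -2
x=5: ŷ = 5 + 2.5·5 = 17.5; r = 20.5 − 17.5 = 3
x=7: ŷ = 5 + 2.5·7 = 22.5; r = 20.3 − 22.5 = -2.2
x=11: ŷ = 5 + 2.5·11 = 32.5; r = 37.1 − 32.5 = 4.6
x=17: ŷ = 5 + 2.5·17 = 47.5; r = 43.9 − 47.5 = -3.6
x=21: ŷ = 5 + 2.5·21 = 57.5; r = 55.5 − 57.5 = -2
x=25: ŷ = 5 + 2.5·25 = 67.5; r = 69.7 − 67.5 = 2.2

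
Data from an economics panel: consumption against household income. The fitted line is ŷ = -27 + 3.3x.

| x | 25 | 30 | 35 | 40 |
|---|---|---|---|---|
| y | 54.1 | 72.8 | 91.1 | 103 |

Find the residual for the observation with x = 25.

e = -1.4

ŷ = -27 + 3.3·25 = 55.5
e = 54.1 − 55.5 = -1.4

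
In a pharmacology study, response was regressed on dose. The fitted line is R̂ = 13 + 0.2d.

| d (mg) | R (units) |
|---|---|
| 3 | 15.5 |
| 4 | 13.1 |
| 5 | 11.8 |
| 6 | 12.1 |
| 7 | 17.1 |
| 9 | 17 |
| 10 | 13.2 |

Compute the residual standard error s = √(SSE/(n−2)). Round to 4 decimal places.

d=3: R̂ = 13 + 0.2·3 = 13.6; e = 15.5 − 13.6 = 1.9
d=4: R̂ = 13 + 0.2·4 = 13.8; e = 13.1 − 13.8 = -0.7
d=5: R̂ = 13 + 0.2·5 = 14; e = 11.8 − 14 = -2.2
d=6: R̂ = 13 + 0.2·6 = 14.2; e = 12.1 − 14.2 = -2.1
d=7: R̂ = 13 + 0.2·7 = 14.4; e = 17.1 − 14.4 = 2.7
d=9: R̂ = 13 + 0.2·9 = 14.8; e = 17 − 14.8 = 2.2
d=10: R̂ = 13 + 0.2·10 = 15; e = 13.2 − 15 = -1.8
SSE = 3.61 + 0.49 + 4.84 + 4.41 + 7.29 + 4.84 + 3.24 = 28.72
s = √(28.72/5) = √5.744 ≈ 2.3967

s = 2.3967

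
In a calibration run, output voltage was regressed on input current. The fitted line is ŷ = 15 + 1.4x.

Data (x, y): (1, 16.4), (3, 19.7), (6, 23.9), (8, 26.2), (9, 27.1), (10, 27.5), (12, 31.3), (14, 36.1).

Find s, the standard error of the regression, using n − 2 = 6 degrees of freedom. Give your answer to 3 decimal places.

x=1: ŷ = 15 + 1.4·1 = 16.4; r = 16.4 − 16.4 = 0
x=3: ŷ = 15 + 1.4·3 = 19.2; r = 19.7 − 19.2 = 0.5
x=6: ŷ = 15 + 1.4·6 = 23.4; r = 23.9 − 23.4 = 0.5
x=8: ŷ = 15 + 1.4·8 = 26.2; r = 26.2 − 26.2 = 0
x=9: ŷ = 15 + 1.4·9 = 27.6; r = 27.1 − 27.6 = -0.5
x=10: ŷ = 15 + 1.4·10 = 29; r = 27.5 − 29 = -1.5
x=12: ŷ = 15 + 1.4·12 = 31.8; r = 31.3 − 31.8 = -0.5
x=14: ŷ = 15 + 1.4·14 = 34.6; r = 36.1 − 34.6 = 1.5
SSE = 0 + 0.25 + 0.25 + 0 + 0.25 + 2.25 + 0.25 + 2.25 = 5.5
s = √(5.5/6) = √0.916667 ≈ 0.957

s = 0.957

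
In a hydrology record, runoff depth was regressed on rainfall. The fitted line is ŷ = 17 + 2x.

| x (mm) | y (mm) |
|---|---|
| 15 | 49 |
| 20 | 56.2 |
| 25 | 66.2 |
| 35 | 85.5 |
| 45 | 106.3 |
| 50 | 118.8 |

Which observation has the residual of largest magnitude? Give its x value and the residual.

x = 15, e = 2

x=15: ŷ = 17 + 2·15 = 47; e = 49 − 47 = 2
x=20: ŷ = 17 + 2·20 = 57; e = 56.2 − 57 = -0.8
x=25: ŷ = 17 + 2·25 = 67; e = 66.2 − 67 = -0.8
x=35: ŷ = 17 + 2·35 = 87; e = 85.5 − 87 = -1.5
x=45: ŷ = 17 + 2·45 = 107; e = 106.3 − 107 = -0.7
x=50: ŷ = 17 + 2·50 = 117; e = 118.8 − 117 = 1.8
Largest |e| is 2 at x = 15, residual 2.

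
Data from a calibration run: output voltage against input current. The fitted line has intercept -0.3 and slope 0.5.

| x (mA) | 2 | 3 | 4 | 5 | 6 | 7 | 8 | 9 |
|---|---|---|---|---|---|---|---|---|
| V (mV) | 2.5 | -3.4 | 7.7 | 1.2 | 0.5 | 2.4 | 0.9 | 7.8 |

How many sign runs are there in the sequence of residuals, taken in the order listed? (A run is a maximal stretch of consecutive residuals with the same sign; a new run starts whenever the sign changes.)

5 runs

x=2: V̂ = -0.3 + 0.5·2 = 0.7; e = 2.5 − 0.7 = 1.8
x=3: V̂ = -0.3 + 0.5·3 = 1.2; e = -3.4 − 1.2 = -4.6
x=4: V̂ = -0.3 + 0.5·4 = 1.7; e = 7.7 − 1.7 = 6
x=5: V̂ = -0.3 + 0.5·5 = 2.2; e = 1.2 − 2.2 = -1
x=6: V̂ = -0.3 + 0.5·6 = 2.7; e = 0.5 − 2.7 = -2.2
x=7: V̂ = -0.3 + 0.5·7 = 3.2; e = 2.4 − 3.2 = -0.8
x=8: V̂ = -0.3 + 0.5·8 = 3.7; e = 0.9 − 3.7 = -2.8
x=9: V̂ = -0.3 + 0.5·9 = 4.2; e = 7.8 − 4.2 = 3.6
Signs: + − + − − − − +
Runs: +×1, −×1, +×1, −×4, +×1 → 5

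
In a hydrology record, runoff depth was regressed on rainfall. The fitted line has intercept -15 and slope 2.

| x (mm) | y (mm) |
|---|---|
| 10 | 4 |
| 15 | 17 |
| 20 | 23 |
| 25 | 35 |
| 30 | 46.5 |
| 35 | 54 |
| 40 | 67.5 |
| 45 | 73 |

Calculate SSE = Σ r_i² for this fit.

SSE = 22.5

x=10: ŷ = -15 + 2·10 = 5; r = 4 − 5 = -1
x=15: ŷ = -15 + 2·15 = 15; r = 17 − 15 = 2
x=20: ŷ = -15 + 2·20 = 25; r = 23 − 25 = -2
x=25: ŷ = -15 + 2·25 = 35; r = 35 − 35 = 0
x=30: ŷ = -15 + 2·30 = 45; r = 46.5 − 45 = 1.5
x=35: ŷ = -15 + 2·35 = 55; r = 54 − 55 = -1
x=40: ŷ = -15 + 2·40 = 65; r = 67.5 − 65 = 2.5
x=45: ŷ = -15 + 2·45 = 75; r = 73 − 75 = -2
SSE = 1 + 4 + 4 + 0 + 2.25 + 1 + 6.25 + 4 = 22.5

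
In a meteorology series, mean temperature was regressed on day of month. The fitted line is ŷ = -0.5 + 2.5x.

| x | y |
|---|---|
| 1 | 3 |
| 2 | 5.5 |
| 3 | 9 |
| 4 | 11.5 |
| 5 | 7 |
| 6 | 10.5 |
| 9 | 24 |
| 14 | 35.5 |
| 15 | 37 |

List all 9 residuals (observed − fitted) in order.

1, 1, 2, 2, -5, -4, 2, 1, 0

x=1: ŷ = -0.5 + 2.5·1 = 2; e = 3 − 2 = 1
x=2: ŷ = -0.5 + 2.5·2 = 4.5; e = 5.5 − 4.5 = 1
x=3: ŷ = -0.5 + 2.5·3 = 7; e = 9 − 7 = 2
x=4: ŷ = -0.5 + 2.5·4 = 9.5; e = 11.5 − 9.5 = 2
x=5: ŷ = -0.5 + 2.5·5 = 12; e = 7 − 12 = -5
x=6: ŷ = -0.5 + 2.5·6 = 14.5; e = 10.5 − 14.5 = -4
x=9: ŷ = -0.5 + 2.5·9 = 22; e = 24 − 22 = 2
x=14: ŷ = -0.5 + 2.5·14 = 34.5; e = 35.5 − 34.5 = 1
x=15: ŷ = -0.5 + 2.5·15 = 37; e = 37 − 37 = 0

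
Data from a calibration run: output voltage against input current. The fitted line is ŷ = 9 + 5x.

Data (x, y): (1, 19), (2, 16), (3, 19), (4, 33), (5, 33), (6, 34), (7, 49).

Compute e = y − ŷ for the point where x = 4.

ŷ = 9 + 5·4 = 29
e = 33 − 29 = 4

e = 4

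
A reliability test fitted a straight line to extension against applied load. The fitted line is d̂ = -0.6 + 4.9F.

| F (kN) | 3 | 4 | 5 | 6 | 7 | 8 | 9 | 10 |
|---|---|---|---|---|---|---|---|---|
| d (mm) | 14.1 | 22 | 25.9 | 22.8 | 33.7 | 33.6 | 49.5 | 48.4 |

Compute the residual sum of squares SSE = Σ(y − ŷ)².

SSE = 110

F=3: d̂ = -0.6 + 4.9·3 = 14.1; r = 14.1 − 14.1 = 0
F=4: d̂ = -0.6 + 4.9·4 = 19; r = 22 − 19 = 3
F=5: d̂ = -0.6 + 4.9·5 = 23.9; r = 25.9 − 23.9 = 2
F=6: d̂ = -0.6 + 4.9·6 = 28.8; r = 22.8 − 28.8 = -6
F=7: d̂ = -0.6 + 4.9·7 = 33.7; r = 33.7 − 33.7 = 0
F=8: d̂ = -0.6 + 4.9·8 = 38.6; r = 33.6 − 38.6 = -5
F=9: d̂ = -0.6 + 4.9·9 = 43.5; r = 49.5 − 43.5 = 6
F=10: d̂ = -0.6 + 4.9·10 = 48.4; r = 48.4 − 48.4 = 0
SSE = 0 + 9 + 4 + 36 + 0 + 25 + 36 + 0 = 110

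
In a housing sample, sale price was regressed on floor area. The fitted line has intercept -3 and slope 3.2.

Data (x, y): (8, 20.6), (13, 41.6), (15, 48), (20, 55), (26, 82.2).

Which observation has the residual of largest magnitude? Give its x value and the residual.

x = 20, r = -6

x=8: ŷ = -3 + 3.2·8 = 22.6; r = 20.6 − 22.6 = -2
x=13: ŷ = -3 + 3.2·13 = 38.6; r = 41.6 − 38.6 = 3
x=15: ŷ = -3 + 3.2·15 = 45; r = 48 − 45 = 3
x=20: ŷ = -3 + 3.2·20 = 61; r = 55 − 61 = -6
x=26: ŷ = -3 + 3.2·26 = 80.2; r = 82.2 − 80.2 = 2
Largest |r| is 6 at x = 20, residual -6.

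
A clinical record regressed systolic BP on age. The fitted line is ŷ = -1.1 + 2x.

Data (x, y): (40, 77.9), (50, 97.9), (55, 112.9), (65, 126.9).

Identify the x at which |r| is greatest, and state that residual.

x = 55, r = 4

x=40: ŷ = -1.1 + 2·40 = 78.9; r = 77.9 − 78.9 = -1
x=50: ŷ = -1.1 + 2·50 = 98.9; r = 97.9 − 98.9 = -1
x=55: ŷ = -1.1 + 2·55 = 108.9; r = 112.9 − 108.9 = 4
x=65: ŷ = -1.1 + 2·65 = 128.9; r = 126.9 − 128.9 = -2
Largest |r| is 4 at x = 55, residual 4.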